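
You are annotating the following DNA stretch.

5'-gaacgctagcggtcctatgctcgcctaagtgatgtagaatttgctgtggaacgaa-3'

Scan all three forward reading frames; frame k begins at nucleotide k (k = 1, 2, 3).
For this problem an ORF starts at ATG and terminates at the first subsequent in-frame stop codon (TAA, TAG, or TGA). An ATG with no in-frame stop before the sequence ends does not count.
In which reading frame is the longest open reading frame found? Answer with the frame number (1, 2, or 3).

Frame 1: GAA CGC TAG CGG TCC TAT GCT CGC CTA AGT GAT GTA GAA TTT GCT GTG GAA CGA — no ATG→stop ORF.
Frame 2: AAC GCT AGC GGT CCT ATG CTC GCC TAA GTG ATG TAG AAT TTG CTG TGG AAC GAA — ATG at 17, stop TAA at 26 → 12 nt; ATG at 32, stop TAG at 35 → 6 nt.
Frame 3: ACG CTA GCG GTC CTA TGC TCG CCT AAG TGA TGT AGA ATT TGC TGT GGA ACG — no ATG→stop ORF.
Longest ORF is 12 nt in frame 2 (positions 17–28).

2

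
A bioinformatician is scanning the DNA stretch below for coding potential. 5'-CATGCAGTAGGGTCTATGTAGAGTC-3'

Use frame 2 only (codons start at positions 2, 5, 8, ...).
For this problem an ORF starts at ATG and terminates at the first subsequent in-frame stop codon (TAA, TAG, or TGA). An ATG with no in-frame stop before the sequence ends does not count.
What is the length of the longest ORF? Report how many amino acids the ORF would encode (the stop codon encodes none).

Frame 2: ATG CAG TAG GGT CTA TGT AGA GTC — ATG at 2, stop TAG at 8 → 9 nt.
Longest: frame 2, positions 2–10, 9 nt = 3 codons = 2 aa. → 2 amino acids.

2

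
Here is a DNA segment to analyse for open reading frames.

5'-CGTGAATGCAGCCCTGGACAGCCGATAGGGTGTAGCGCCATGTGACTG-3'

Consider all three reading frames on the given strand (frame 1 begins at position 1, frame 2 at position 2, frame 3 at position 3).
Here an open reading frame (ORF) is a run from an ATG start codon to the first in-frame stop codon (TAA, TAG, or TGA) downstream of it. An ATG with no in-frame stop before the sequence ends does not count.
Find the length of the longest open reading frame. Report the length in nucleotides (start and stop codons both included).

30

Frame 1: CGT GAA TGC AGC CCT GGA CAG CCG ATA GGG TGT AGC GCC ATG TGA CTG — ATG at 40, stop TGA at 43 → 6 nt.
Frame 2: GTG AAT GCA GCC CTG GAC AGC CGA TAG GGT GTA GCG CCA TGT GAC — no ATG→stop ORF.
Frame 3: TGA ATG CAG CCC TGG ACA GCC GAT AGG GTG TAG CGC CAT GTG ACT — ATG at 6, stop TAG at 33 → 30 nt.
Longest: frame 3, positions 6–35, 30 nt = 10 codons = 9 aa. → 30 nucleotides.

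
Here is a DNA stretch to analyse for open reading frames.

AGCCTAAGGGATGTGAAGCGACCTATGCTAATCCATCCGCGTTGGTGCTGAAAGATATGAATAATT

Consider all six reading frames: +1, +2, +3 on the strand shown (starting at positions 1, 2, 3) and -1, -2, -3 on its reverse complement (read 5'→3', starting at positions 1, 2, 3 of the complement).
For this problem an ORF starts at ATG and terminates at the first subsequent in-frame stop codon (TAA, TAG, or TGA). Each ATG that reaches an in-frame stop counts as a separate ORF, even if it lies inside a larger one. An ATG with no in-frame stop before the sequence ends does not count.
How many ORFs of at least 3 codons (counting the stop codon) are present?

2

Reverse complement (5'→3'): AATTATTCATATCTTTCAGCACCAACGCGGATGGATTAGCATAGGTCGCTTCACATCCCTTAGGCT
Frame +1: AGC CTA AGG GAT GTG AAG CGA CCT ATG CTA ATC CAT CCG CGT TGG TGC TGA AAG ATA TGA ATA ATT — ATG at 25, stop TGA at 49 → 27 nt.
Frame +2: GCC TAA GGG ATG TGA AGC GAC CTA TGC TAA TCC ATC CGC GTT GGT GCT GAA AGA TAT GAA TAA — ATG at 11, stop TGA at 14 → 6 nt.
Frame +3: CCT AAG GGA TGT GAA GCG ACC TAT GCT AAT CCA TCC GCG TTG GTG CTG AAA GAT ATG AAT AAT — no ATG→stop ORF.
Frame -1: AAT TAT TCA TAT CTT TCA GCA CCA ACG CGG ATG GAT TAG CAT AGG TCG CTT CAC ATC CCT TAG GCT — ATG at 31, stop TAG at 37 → 9 nt.
Frame -2: ATT ATT CAT ATC TTT CAG CAC CAA CGC GGA TGG ATT AGC ATA GGT CGC TTC ACA TCC CTT AGG — no ATG→stop ORF.
Frame -3: TTA TTC ATA TCT TTC AGC ACC AAC GCG GAT GGA TTA GCA TAG GTC GCT TCA CAT CCC TTA GGC — no ATG→stop ORF.
ORFs ≥ 3 codons: frame +1 25–51 (9 codons), frame -1 31–39 (3 codons). Count = 2.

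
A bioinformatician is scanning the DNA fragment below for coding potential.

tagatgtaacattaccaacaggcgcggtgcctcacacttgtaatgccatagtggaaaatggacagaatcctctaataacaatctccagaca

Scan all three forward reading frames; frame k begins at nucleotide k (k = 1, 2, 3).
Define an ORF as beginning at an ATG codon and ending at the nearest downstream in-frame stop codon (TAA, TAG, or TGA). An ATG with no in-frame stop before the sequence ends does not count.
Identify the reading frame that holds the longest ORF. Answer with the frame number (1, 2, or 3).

1

Frame 1: TAG ATG TAA CAT TAC CAA CAG GCG CGG TGC CTC ACA CTT GTA ATG CCA TAG TGG AAA ATG GAC AGA ATC CTC TAA TAA CAA TCT CCA GAC — ATG at 4, stop TAA at 7 → 6 nt; ATG at 43, stop TAG at 49 → 9 nt; ATG at 58, stop TAA at 73 → 18 nt.
Frame 2: AGA TGT AAC ATT ACC AAC AGG CGC GGT GCC TCA CAC TTG TAA TGC CAT AGT GGA AAA TGG ACA GAA TCC TCT AAT AAC AAT CTC CAG ACA — no ATG→stop ORF.
Frame 3: GAT GTA ACA TTA CCA ACA GGC GCG GTG CCT CAC ACT TGT AAT GCC ATA GTG GAA AAT GGA CAG AAT CCT CTA ATA ACA ATC TCC AGA — no ATG→stop ORF.
Longest ORF is 18 nt in frame 1 (positions 58–75).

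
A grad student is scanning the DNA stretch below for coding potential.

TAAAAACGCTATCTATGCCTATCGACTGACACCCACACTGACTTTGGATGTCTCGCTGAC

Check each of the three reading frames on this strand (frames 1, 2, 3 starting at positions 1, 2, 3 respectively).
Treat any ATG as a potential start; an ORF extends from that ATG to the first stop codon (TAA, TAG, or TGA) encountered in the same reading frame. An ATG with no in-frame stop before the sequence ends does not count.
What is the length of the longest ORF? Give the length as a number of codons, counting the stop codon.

5

Frame 1: TAA AAA CGC TAT CTA TGC CTA TCG ACT GAC ACC CAC ACT GAC TTT GGA TGT CTC GCT GAC — no ATG→stop ORF.
Frame 2: AAA AAC GCT ATC TAT GCC TAT CGA CTG ACA CCC ACA CTG ACT TTG GAT GTC TCG CTG — no ATG→stop ORF.
Frame 3: AAA ACG CTA TCT ATG CCT ATC GAC TGA CAC CCA CAC TGA CTT TGG ATG TCT CGC TGA — ATG at 15, stop TGA at 27 → 15 nt; ATG at 48, stop TGA at 57 → 12 nt.
Longest: frame 3, positions 15–29, 15 nt = 5 codons = 4 aa. → 5 codons.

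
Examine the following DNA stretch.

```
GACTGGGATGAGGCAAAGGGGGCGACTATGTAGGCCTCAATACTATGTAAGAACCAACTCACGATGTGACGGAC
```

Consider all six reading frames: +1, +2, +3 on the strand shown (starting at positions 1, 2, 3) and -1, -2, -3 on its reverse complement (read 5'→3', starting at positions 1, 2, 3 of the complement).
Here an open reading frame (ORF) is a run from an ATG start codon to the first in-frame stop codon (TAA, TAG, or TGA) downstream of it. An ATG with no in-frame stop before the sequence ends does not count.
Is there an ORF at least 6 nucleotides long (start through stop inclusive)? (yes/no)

Reverse complement (5'→3'): GTCCGTCACATCGTGAGTTGGTTCTTACATAGTATTGAGGCCTACATAGTCGCCCCCTTTGCCTCATCCCAGTC
Frame +1: GAC TGG GAT GAG GCA AAG GGG GCG ACT ATG TAG GCC TCA ATA CTA TGT AAG AAC CAA CTC ACG ATG TGA CGG — ATG at 28, stop TAG at 31 → 6 nt; ATG at 64, stop TGA at 67 → 6 nt.
Frame +2: ACT GGG ATG AGG CAA AGG GGG CGA CTA TGT AGG CCT CAA TAC TAT GTA AGA ACC AAC TCA CGA TGT GAC GGA — no ATG→stop ORF.
Frame +3: CTG GGA TGA GGC AAA GGG GGC GAC TAT GTA GGC CTC AAT ACT ATG TAA GAA CCA ACT CAC GAT GTG ACG GAC — ATG at 45, stop TAA at 48 → 6 nt.
Frame -1: GTC CGT CAC ATC GTG AGT TGG TTC TTA CAT AGT ATT GAG GCC TAC ATA GTC GCC CCC TTT GCC TCA TCC CAG — no ATG→stop ORF.
Frame -2: TCC GTC ACA TCG TGA GTT GGT TCT TAC ATA GTA TTG AGG CCT ACA TAG TCG CCC CCT TTG CCT CAT CCC AGT — no ATG→stop ORF.
Frame -3: CCG TCA CAT CGT GAG TTG GTT CTT ACA TAG TAT TGA GGC CTA CAT AGT CGC CCC CTT TGC CTC ATC CCA GTC — no ATG→stop ORF.
Frame +1 has an ORF of 6 nucleotides (positions 28–33) ≥ 6, so yes.

yes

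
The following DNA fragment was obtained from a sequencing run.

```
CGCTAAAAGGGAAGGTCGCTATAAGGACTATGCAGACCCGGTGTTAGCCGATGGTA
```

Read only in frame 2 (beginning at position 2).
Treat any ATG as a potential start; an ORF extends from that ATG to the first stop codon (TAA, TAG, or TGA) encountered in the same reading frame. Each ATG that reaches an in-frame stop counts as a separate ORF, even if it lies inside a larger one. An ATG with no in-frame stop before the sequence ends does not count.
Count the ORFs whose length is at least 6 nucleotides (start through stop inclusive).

0

Frame 2: GCT AAA AGG GAA GGT CGC TAT AAG GAC TAT GCA GAC CCG GTG TTA GCC GAT GGT — no ATG→stop ORF.
No ORF reaches 6 nucleotides. Count = 0.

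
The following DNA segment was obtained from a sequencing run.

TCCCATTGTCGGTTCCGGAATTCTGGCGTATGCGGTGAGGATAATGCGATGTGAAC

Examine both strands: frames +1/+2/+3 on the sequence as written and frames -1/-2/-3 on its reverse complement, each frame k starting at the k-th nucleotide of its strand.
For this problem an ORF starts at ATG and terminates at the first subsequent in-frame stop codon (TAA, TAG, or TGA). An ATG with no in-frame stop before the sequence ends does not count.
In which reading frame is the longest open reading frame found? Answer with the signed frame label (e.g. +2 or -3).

Reverse complement (5'→3'): GTTCACATCGCATTATCCTCACCGCATACGCCAGAATTCCGGAACCGACAATGGGA
Frame +1: TCC CAT TGT CGG TTC CGG AAT TCT GGC GTA TGC GGT GAG GAT AAT GCG ATG TGA — ATG at 49, stop TGA at 52 → 6 nt.
Frame +2: CCC ATT GTC GGT TCC GGA ATT CTG GCG TAT GCG GTG AGG ATA ATG CGA TGT GAA — no ATG→stop ORF.
Frame +3: CCA TTG TCG GTT CCG GAA TTC TGG CGT ATG CGG TGA GGA TAA TGC GAT GTG AAC — ATG at 30, stop TGA at 36 → 9 nt.
Frame -1: GTT CAC ATC GCA TTA TCC TCA CCG CAT ACG CCA GAA TTC CGG AAC CGA CAA TGG — no ATG→stop ORF.
Frame -2: TTC ACA TCG CAT TAT CCT CAC CGC ATA CGC CAG AAT TCC GGA ACC GAC AAT GGG — no ATG→stop ORF.
Frame -3: TCA CAT CGC ATT ATC CTC ACC GCA TAC GCC AGA ATT CCG GAA CCG ACA ATG GGA — no ATG→stop ORF.
Longest ORF is 9 nt in frame +3 (positions 30–38).

+3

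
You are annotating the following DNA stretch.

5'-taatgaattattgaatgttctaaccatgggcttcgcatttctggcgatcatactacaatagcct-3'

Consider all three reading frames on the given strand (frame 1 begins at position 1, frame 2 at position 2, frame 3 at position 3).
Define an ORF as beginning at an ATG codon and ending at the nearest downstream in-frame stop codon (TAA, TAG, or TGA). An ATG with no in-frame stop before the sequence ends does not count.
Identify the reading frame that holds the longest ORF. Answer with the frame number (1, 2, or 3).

Frame 1: TAA TGA ATT ATT GAA TGT TCT AAC CAT GGG CTT CGC ATT TCT GGC GAT CAT ACT ACA ATA GCC — no ATG→stop ORF.
Frame 2: AAT GAA TTA TTG AAT GTT CTA ACC ATG GGC TTC GCA TTT CTG GCG ATC ATA CTA CAA TAG CCT — ATG at 26, stop TAG at 59 → 36 nt.
Frame 3: ATG AAT TAT TGA ATG TTC TAA CCA TGG GCT TCG CAT TTC TGG CGA TCA TAC TAC AAT AGC — ATG at 3, stop TGA at 12 → 12 nt; ATG at 15, stop TAA at 21 → 9 nt.
Longest ORF is 36 nt in frame 2 (positions 26–61).

2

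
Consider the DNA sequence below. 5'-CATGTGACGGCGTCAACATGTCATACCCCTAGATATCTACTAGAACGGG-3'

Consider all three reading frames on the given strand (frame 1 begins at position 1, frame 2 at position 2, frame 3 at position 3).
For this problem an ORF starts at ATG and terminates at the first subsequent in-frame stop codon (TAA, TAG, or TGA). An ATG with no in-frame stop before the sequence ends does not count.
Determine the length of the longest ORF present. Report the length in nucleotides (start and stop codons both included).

15

Frame 1: CAT GTG ACG GCG TCA ACA TGT CAT ACC CCT AGA TAT CTA CTA GAA CGG — no ATG→stop ORF.
Frame 2: ATG TGA CGG CGT CAA CAT GTC ATA CCC CTA GAT ATC TAC TAG AAC GGG — ATG at 2, stop TGA at 5 → 6 nt.
Frame 3: TGT GAC GGC GTC AAC ATG TCA TAC CCC TAG ATA TCT ACT AGA ACG — ATG at 18, stop TAG at 30 → 15 nt.
Longest: frame 3, positions 18–32, 15 nt = 5 codons = 4 aa. → 15 nucleotides.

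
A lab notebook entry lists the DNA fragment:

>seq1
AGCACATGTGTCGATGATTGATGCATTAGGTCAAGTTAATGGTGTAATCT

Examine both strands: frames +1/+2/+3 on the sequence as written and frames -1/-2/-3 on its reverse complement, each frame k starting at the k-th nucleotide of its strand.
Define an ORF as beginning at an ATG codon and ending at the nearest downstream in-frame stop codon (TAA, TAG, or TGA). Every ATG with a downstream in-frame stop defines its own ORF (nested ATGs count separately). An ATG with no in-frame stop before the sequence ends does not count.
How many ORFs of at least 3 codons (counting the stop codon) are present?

Reverse complement (5'→3'): AGATTACACCATTAACTTGACCTAATGCATCAATCATCGACACATGTGCT
Frame +1: AGC ACA TGT GTC GAT GAT TGA TGC ATT AGG TCA AGT TAA TGG TGT AAT — no ATG→stop ORF.
Frame +2: GCA CAT GTG TCG ATG ATT GAT GCA TTA GGT CAA GTT AAT GGT GTA ATC — no ATG→stop ORF.
Frame +3: CAC ATG TGT CGA TGA TTG ATG CAT TAG GTC AAG TTA ATG GTG TAA TCT — ATG at 6, stop TGA at 15 → 12 nt; ATG at 21, stop TAG at 27 → 9 nt; ATG at 39, stop TAA at 45 → 9 nt.
Frame -1: AGA TTA CAC CAT TAA CTT GAC CTA ATG CAT CAA TCA TCG ACA CAT GTG — no ATG→stop ORF.
Frame -2: GAT TAC ACC ATT AAC TTG ACC TAA TGC ATC AAT CAT CGA CAC ATG TGC — no ATG→stop ORF.
Frame -3: ATT ACA CCA TTA ACT TGA CCT AAT GCA TCA ATC ATC GAC ACA TGT GCT — no ATG→stop ORF.
ORFs ≥ 3 codons: frame +3 6–17 (4 codons), frame +3 21–29 (3 codons), frame +3 39–47 (3 codons). Count = 3.

3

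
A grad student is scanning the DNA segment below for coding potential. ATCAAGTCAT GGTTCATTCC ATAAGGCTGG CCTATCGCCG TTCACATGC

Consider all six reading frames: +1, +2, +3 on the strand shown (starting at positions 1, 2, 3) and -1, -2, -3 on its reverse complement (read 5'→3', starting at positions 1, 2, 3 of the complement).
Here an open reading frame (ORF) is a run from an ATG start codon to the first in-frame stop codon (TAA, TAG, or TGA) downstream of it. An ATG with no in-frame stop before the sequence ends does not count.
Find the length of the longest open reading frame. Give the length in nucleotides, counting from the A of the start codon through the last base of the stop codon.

Reverse complement (5'→3'): GCATGTGAACGGCGATAGGCCAGCCTTATGGAATGAACCATGACTTGAT
Frame +1: ATC AAG TCA TGG TTC ATT CCA TAA GGC TGG CCT ATC GCC GTT CAC ATG — no ATG→stop ORF.
Frame +2: TCA AGT CAT GGT TCA TTC CAT AAG GCT GGC CTA TCG CCG TTC ACA TGC — no ATG→stop ORF.
Frame +3: CAA GTC ATG GTT CAT TCC ATA AGG CTG GCC TAT CGC CGT TCA CAT — no ATG→stop ORF.
Frame -1: GCA TGT GAA CGG CGA TAG GCC AGC CTT ATG GAA TGA ACC ATG ACT TGA — ATG at 28, stop TGA at 34 → 9 nt; ATG at 40, stop TGA at 46 → 9 nt.
Frame -2: CAT GTG AAC GGC GAT AGG CCA GCC TTA TGG AAT GAA CCA TGA CTT GAT — no ATG→stop ORF.
Frame -3: ATG TGA ACG GCG ATA GGC CAG CCT TAT GGA ATG AAC CAT GAC TTG — ATG at 3, stop TGA at 6 → 6 nt.
Longest: frame -1, positions 28–36, 9 nt = 3 codons = 2 aa. → 9 nucleotides.

9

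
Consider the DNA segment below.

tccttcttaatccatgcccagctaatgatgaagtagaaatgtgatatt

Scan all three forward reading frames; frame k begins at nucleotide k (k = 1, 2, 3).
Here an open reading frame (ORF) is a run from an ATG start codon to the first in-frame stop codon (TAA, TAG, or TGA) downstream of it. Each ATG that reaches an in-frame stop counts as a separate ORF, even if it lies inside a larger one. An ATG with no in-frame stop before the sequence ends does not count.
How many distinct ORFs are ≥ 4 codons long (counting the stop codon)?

2

Frame 1: TCC TTC TTA ATC CAT GCC CAG CTA ATG ATG AAG TAG AAA TGT GAT ATT — ATG at 25, stop TAG at 34 → 12 nt; ATG at 28, stop TAG at 34 → 9 nt.
Frame 2: CCT TCT TAA TCC ATG CCC AGC TAA TGA TGA AGT AGA AAT GTG ATA — ATG at 14, stop TAA at 23 → 12 nt.
Frame 3: CTT CTT AAT CCA TGC CCA GCT AAT GAT GAA GTA GAA ATG TGA TAT — ATG at 39, stop TGA at 42 → 6 nt.
ORFs ≥ 4 codons: frame 1 25–36 (4 codons), frame 2 14–25 (4 codons). Count = 2.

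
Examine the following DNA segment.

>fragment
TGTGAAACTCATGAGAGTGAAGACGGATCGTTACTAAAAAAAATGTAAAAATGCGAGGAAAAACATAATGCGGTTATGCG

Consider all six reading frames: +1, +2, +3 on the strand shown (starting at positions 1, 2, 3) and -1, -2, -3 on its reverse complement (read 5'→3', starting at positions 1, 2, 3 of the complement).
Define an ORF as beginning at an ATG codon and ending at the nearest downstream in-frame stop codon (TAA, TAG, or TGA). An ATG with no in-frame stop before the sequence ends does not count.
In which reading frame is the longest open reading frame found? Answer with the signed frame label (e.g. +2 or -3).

-3

Reverse complement (5'→3'): CGCATAACCGCATTATGTTTTTCCTCGCATTTTTACATTTTTTTTAGTAACGATCCGTCTTCACTCTCATGAGTTTCACA
Frame +1: TGT GAA ACT CAT GAG AGT GAA GAC GGA TCG TTA CTA AAA AAA ATG TAA AAA TGC GAG GAA AAA CAT AAT GCG GTT ATG — ATG at 43, stop TAA at 46 → 6 nt.
Frame +2: GTG AAA CTC ATG AGA GTG AAG ACG GAT CGT TAC TAA AAA AAA TGT AAA AAT GCG AGG AAA AAC ATA ATG CGG TTA TGC — ATG at 11, stop TAA at 35 → 27 nt.
Frame +3: TGA AAC TCA TGA GAG TGA AGA CGG ATC GTT ACT AAA AAA AAT GTA AAA ATG CGA GGA AAA ACA TAA TGC GGT TAT GCG — ATG at 51, stop TAA at 66 → 18 nt.
Frame -1: CGC ATA ACC GCA TTA TGT TTT TCC TCG CAT TTT TAC ATT TTT TTT AGT AAC GAT CCG TCT TCA CTC TCA TGA GTT TCA — no ATG→stop ORF.
Frame -2: GCA TAA CCG CAT TAT GTT TTT CCT CGC ATT TTT ACA TTT TTT TTA GTA ACG ATC CGT CTT CAC TCT CAT GAG TTT CAC — no ATG→stop ORF.
Frame -3: CAT AAC CGC ATT ATG TTT TTC CTC GCA TTT TTA CAT TTT TTT TAG TAA CGA TCC GTC TTC ACT CTC ATG AGT TTC ACA — ATG at 15, stop TAG at 45 → 33 nt.
Longest ORF is 33 nt in frame -3 (positions 15–47).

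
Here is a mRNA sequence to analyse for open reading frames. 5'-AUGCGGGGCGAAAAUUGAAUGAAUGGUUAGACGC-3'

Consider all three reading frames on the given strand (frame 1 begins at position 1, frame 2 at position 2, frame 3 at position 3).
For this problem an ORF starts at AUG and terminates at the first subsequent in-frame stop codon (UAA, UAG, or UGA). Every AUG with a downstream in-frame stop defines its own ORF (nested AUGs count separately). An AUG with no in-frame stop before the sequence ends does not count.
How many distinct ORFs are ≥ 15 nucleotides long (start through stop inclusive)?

Frame 1: AUG CGG GGC GAA AAU UGA AUG AAU GGU UAG ACG — AUG at 1, stop UGA at 16 → 18 nt; AUG at 19, stop UAG at 28 → 12 nt.
Frame 2: UGC GGG GCG AAA AUU GAA UGA AUG GUU AGA CGC — no AUG→stop ORF.
Frame 3: GCG GGG CGA AAA UUG AAU GAA UGG UUA GAC — no AUG→stop ORF.
ORFs ≥ 15 nucleotides: frame 1 1–18 (18 nucleotides). Count = 1.

1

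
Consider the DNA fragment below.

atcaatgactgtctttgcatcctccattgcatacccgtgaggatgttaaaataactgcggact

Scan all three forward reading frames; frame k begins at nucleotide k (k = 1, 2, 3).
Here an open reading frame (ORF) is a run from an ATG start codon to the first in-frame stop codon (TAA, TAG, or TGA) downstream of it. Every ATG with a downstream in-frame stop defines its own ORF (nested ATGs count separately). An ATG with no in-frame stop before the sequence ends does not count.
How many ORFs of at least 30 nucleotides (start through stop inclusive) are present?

1

Frame 1: ATC AAT GAC TGT CTT TGC ATC CTC CAT TGC ATA CCC GTG AGG ATG TTA AAA TAA CTG CGG ACT — ATG at 43, stop TAA at 52 → 12 nt.
Frame 2: TCA ATG ACT GTC TTT GCA TCC TCC ATT GCA TAC CCG TGA GGA TGT TAA AAT AAC TGC GGA — ATG at 5, stop TGA at 38 → 36 nt.
Frame 3: CAA TGA CTG TCT TTG CAT CCT CCA TTG CAT ACC CGT GAG GAT GTT AAA ATA ACT GCG GAC — no ATG→stop ORF.
ORFs ≥ 30 nucleotides: frame 2 5–40 (36 nucleotides). Count = 1.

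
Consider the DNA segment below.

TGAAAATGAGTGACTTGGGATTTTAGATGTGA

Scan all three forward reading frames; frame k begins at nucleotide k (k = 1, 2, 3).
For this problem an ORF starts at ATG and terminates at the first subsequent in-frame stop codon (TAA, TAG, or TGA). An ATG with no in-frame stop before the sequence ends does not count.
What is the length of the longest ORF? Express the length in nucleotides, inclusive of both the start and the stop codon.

Frame 1: TGA AAA TGA GTG ACT TGG GAT TTT AGA TGT — no ATG→stop ORF.
Frame 2: GAA AAT GAG TGA CTT GGG ATT TTA GAT GTG — no ATG→stop ORF.
Frame 3: AAA ATG AGT GAC TTG GGA TTT TAG ATG TGA — ATG at 6, stop TAG at 24 → 21 nt; ATG at 27, stop TGA at 30 → 6 nt.
Longest: frame 3, positions 6–26, 21 nt = 7 codons = 6 aa. → 21 nucleotides.

21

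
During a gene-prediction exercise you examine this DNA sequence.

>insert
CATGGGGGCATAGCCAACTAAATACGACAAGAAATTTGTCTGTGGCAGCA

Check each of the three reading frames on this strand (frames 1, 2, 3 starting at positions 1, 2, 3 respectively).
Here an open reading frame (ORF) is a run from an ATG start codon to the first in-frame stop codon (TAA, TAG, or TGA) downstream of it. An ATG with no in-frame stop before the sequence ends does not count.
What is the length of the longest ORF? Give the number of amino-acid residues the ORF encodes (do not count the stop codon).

Frame 1: CAT GGG GGC ATA GCC AAC TAA ATA CGA CAA GAA ATT TGT CTG TGG CAG — no ATG→stop ORF.
Frame 2: ATG GGG GCA TAG CCA ACT AAA TAC GAC AAG AAA TTT GTC TGT GGC AGC — ATG at 2, stop TAG at 11 → 12 nt.
Frame 3: TGG GGG CAT AGC CAA CTA AAT ACG ACA AGA AAT TTG TCT GTG GCA GCA — no ATG→stop ORF.
Longest: frame 2, positions 2–13, 12 nt = 4 codons = 3 aa. → 3 amino acids.

3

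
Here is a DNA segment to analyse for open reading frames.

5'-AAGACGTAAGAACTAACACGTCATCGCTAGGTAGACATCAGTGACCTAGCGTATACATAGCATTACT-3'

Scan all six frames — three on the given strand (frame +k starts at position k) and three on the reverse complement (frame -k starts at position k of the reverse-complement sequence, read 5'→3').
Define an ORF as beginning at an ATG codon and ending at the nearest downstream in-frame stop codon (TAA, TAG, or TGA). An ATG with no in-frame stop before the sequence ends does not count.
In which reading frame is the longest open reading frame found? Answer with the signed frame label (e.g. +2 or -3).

-1

Reverse complement (5'→3'): AGTAATGCTATGTATACGCTAGGTCACTGATGTCTACCTAGCGATGACGTGTTAGTTCTTACGTCTT
Frame +1: AAG ACG TAA GAA CTA ACA CGT CAT CGC TAG GTA GAC ATC AGT GAC CTA GCG TAT ACA TAG CAT TAC — no ATG→stop ORF.
Frame +2: AGA CGT AAG AAC TAA CAC GTC ATC GCT AGG TAG ACA TCA GTG ACC TAG CGT ATA CAT AGC ATT ACT — no ATG→stop ORF.
Frame +3: GAC GTA AGA ACT AAC ACG TCA TCG CTA GGT AGA CAT CAG TGA CCT AGC GTA TAC ATA GCA TTA — no ATG→stop ORF.
Frame -1: AGT AAT GCT ATG TAT ACG CTA GGT CAC TGA TGT CTA CCT AGC GAT GAC GTG TTA GTT CTT ACG TCT — ATG at 10, stop TGA at 28 → 21 nt.
Frame -2: GTA ATG CTA TGT ATA CGC TAG GTC ACT GAT GTC TAC CTA GCG ATG ACG TGT TAG TTC TTA CGT CTT — ATG at 5, stop TAG at 20 → 18 nt; ATG at 44, stop TAG at 53 → 12 nt.
Frame -3: TAA TGC TAT GTA TAC GCT AGG TCA CTG ATG TCT ACC TAG CGA TGA CGT GTT AGT TCT TAC GTC — ATG at 30, stop TAG at 39 → 12 nt.
Longest ORF is 21 nt in frame -1 (positions 10–30).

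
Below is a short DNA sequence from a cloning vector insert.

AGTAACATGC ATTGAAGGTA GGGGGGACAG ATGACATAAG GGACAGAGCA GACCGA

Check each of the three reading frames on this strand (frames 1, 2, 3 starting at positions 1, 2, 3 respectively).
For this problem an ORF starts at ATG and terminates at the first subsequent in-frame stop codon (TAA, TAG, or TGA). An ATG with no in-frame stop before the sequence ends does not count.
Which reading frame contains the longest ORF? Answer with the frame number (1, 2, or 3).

1

Frame 1: AGT AAC ATG CAT TGA AGG TAG GGG GGA CAG ATG ACA TAA GGG ACA GAG CAG ACC — ATG at 7, stop TGA at 13 → 9 nt; ATG at 31, stop TAA at 37 → 9 nt.
Frame 2: GTA ACA TGC ATT GAA GGT AGG GGG GAC AGA TGA CAT AAG GGA CAG AGC AGA CCG — no ATG→stop ORF.
Frame 3: TAA CAT GCA TTG AAG GTA GGG GGG ACA GAT GAC ATA AGG GAC AGA GCA GAC CGA — no ATG→stop ORF.
Longest ORF is 9 nt in frame 1 (positions 7–15).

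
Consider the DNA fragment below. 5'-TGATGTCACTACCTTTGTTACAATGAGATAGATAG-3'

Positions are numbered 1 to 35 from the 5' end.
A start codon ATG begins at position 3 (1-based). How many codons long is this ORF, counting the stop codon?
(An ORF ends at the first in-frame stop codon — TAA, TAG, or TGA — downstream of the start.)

8

Codons from position 3: ATG (3–5), TCA (6–8), CTA (9–11), CCT (12–14), TTG (15–17), TTA (18–20), CAA (21–23), TGA (24–26).
TGA is the first in-frame stop; that's 8 codons including the stop.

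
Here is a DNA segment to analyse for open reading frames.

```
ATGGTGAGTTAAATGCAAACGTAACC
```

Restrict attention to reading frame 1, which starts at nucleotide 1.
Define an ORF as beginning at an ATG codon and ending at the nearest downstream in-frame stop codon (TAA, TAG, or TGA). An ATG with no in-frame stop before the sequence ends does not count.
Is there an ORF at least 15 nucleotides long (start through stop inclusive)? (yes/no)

Frame 1: ATG GTG AGT TAA ATG CAA ACG TAA — ATG at 1, stop TAA at 10 → 12 nt; ATG at 13, stop TAA at 22 → 12 nt.
Largest ORF found is 12 nucleotides < 15, so no.

no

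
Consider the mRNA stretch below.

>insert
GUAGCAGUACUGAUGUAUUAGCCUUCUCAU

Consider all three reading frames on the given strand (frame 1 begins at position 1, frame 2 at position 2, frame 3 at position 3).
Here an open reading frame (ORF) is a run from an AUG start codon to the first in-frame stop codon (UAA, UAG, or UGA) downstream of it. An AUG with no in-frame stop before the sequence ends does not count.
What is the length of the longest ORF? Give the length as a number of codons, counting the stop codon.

3

Frame 1: GUA GCA GUA CUG AUG UAU UAG CCU UCU CAU — AUG at 13, stop UAG at 19 → 9 nt.
Frame 2: UAG CAG UAC UGA UGU AUU AGC CUU CUC — no AUG→stop ORF.
Frame 3: AGC AGU ACU GAU GUA UUA GCC UUC UCA — no AUG→stop ORF.
Longest: frame 1, positions 13–21, 9 nt = 3 codons = 2 aa. → 3 codons.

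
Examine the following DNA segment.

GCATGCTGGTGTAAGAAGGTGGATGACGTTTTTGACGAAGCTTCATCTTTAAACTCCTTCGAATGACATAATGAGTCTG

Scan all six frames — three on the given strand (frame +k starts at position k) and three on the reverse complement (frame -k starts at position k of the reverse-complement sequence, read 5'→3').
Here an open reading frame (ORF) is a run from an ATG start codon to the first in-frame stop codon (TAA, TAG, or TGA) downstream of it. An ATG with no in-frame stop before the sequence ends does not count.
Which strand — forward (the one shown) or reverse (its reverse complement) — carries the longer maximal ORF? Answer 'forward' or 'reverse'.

forward

Reverse complement (5'→3'): CAGACTCATTATGTCATTCGAAGGAGTTTAAAGATGAAGCTTCGTCAAAAACGTCATCCACCTTCTTACACCAGCATGC
Frame +1: GCA TGC TGG TGT AAG AAG GTG GAT GAC GTT TTT GAC GAA GCT TCA TCT TTA AAC TCC TTC GAA TGA CAT AAT GAG TCT — no ATG→stop ORF.
Frame +2: CAT GCT GGT GTA AGA AGG TGG ATG ACG TTT TTG ACG AAG CTT CAT CTT TAA ACT CCT TCG AAT GAC ATA ATG AGT CTG — ATG at 23, stop TAA at 50 → 30 nt.
Frame +3: ATG CTG GTG TAA GAA GGT GGA TGA CGT TTT TGA CGA AGC TTC ATC TTT AAA CTC CTT CGA ATG ACA TAA TGA GTC — ATG at 3, stop TAA at 12 → 12 nt; ATG at 63, stop TAA at 69 → 9 nt.
Frame -1: CAG ACT CAT TAT GTC ATT CGA AGG AGT TTA AAG ATG AAG CTT CGT CAA AAA CGT CAT CCA CCT TCT TAC ACC AGC ATG — no ATG→stop ORF.
Frame -2: AGA CTC ATT ATG TCA TTC GAA GGA GTT TAA AGA TGA AGC TTC GTC AAA AAC GTC ATC CAC CTT CTT ACA CCA GCA TGC — ATG at 11, stop TAA at 29 → 21 nt.
Frame -3: GAC TCA TTA TGT CAT TCG AAG GAG TTT AAA GAT GAA GCT TCG TCA AAA ACG TCA TCC ACC TTC TTA CAC CAG CAT — no ATG→stop ORF.
Forward-strand max 30 nt; reverse-strand max 21 nt. The forward strand has the longer ORF.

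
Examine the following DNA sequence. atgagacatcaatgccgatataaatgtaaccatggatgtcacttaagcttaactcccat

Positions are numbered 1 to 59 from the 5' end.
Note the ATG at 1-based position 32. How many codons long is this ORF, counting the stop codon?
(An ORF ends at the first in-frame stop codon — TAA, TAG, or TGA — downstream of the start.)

Codons from position 32: ATG (32–34), GAT (35–37), GTC (38–40), ACT (41–43), TAA (44–46).
TAA is the first in-frame stop; that's 5 codons including the stop.

5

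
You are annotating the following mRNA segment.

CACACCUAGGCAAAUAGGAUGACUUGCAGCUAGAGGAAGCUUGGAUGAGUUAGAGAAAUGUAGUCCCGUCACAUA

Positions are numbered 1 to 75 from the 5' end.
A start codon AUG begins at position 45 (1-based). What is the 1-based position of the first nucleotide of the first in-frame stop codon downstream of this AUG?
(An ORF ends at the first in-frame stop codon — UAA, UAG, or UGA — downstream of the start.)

51

Codons from position 45: AUG (45–47), AGU (48–50), UAG (51–53).
UAG is a stop codon; it begins at position 51.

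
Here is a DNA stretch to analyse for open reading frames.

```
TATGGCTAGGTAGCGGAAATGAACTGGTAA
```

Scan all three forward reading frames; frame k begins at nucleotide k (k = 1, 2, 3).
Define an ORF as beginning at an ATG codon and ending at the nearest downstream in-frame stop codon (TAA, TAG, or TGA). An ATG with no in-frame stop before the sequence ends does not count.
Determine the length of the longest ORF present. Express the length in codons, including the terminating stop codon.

4

Frame 1: TAT GGC TAG GTA GCG GAA ATG AAC TGG TAA — ATG at 19, stop TAA at 28 → 12 nt.
Frame 2: ATG GCT AGG TAG CGG AAA TGA ACT GGT — ATG at 2, stop TAG at 11 → 12 nt.
Frame 3: TGG CTA GGT AGC GGA AAT GAA CTG GTA — no ATG→stop ORF.
Longest: frame 1, positions 19–30, 12 nt = 4 codons = 3 aa. → 4 codons.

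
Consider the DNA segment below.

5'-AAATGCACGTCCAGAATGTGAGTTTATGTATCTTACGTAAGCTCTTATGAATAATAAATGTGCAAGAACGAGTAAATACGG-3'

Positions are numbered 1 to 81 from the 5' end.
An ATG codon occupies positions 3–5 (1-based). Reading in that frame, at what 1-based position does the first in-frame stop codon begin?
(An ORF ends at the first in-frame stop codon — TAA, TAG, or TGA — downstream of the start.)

48

Codons from position 3: ATG (3–5), CAC (6–8), GTC (9–11), CAG (12–14), AAT (15–17), GTG (18–20), AGT (21–23), TTA (24–26), TGT (27–29), ATC (30–32), TTA (33–35), CGT (36–38), AAG (39–41), CTC (42–44), TTA (45–47), TGA (48–50).
TGA is a stop codon; it begins at position 48.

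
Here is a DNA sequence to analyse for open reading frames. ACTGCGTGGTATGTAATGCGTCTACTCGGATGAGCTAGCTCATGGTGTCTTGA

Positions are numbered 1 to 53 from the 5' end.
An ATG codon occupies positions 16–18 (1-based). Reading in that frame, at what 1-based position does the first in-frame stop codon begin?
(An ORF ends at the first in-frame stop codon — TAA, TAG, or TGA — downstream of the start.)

Codons from position 16: ATG (16–18), CGT (19–21), CTA (22–24), CTC (25–27), GGA (28–30), TGA (31–33).
TGA is a stop codon; it begins at position 31.

31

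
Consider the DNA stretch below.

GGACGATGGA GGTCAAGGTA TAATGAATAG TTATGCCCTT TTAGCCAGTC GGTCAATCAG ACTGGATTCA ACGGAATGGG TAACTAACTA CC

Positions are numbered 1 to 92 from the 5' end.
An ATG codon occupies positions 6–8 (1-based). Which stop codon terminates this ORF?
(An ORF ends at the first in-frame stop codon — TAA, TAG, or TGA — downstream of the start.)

TAA

Codons from position 6: ATG (6–8), GAG (9–11), GTC (12–14), AAG (15–17), GTA (18–20), TAA (21–23).
The first in-frame stop codon is TAA.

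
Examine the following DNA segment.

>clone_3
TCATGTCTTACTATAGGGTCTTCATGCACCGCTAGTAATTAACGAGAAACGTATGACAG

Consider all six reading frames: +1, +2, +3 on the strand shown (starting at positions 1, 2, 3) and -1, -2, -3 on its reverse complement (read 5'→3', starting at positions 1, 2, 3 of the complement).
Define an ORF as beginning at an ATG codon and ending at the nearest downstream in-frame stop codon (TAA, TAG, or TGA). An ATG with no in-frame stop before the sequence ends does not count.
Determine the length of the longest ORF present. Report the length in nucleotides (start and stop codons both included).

Reverse complement (5'→3'): CTGTCATACGTTTCTCGTTAATTACTAGCGGTGCATGAAGACCCTATAGTAAGACATGA
Frame +1: TCA TGT CTT ACT ATA GGG TCT TCA TGC ACC GCT AGT AAT TAA CGA GAA ACG TAT GAC — no ATG→stop ORF.
Frame +2: CAT GTC TTA CTA TAG GGT CTT CAT GCA CCG CTA GTA ATT AAC GAG AAA CGT ATG ACA — no ATG→stop ORF.
Frame +3: ATG TCT TAC TAT AGG GTC TTC ATG CAC CGC TAG TAA TTA ACG AGA AAC GTA TGA CAG — ATG at 3, stop TAG at 33 → 33 nt; ATG at 24, stop TAG at 33 → 12 nt.
Frame -1: CTG TCA TAC GTT TCT CGT TAA TTA CTA GCG GTG CAT GAA GAC CCT ATA GTA AGA CAT — no ATG→stop ORF.
Frame -2: TGT CAT ACG TTT CTC GTT AAT TAC TAG CGG TGC ATG AAG ACC CTA TAG TAA GAC ATG — ATG at 35, stop TAG at 47 → 15 nt.
Frame -3: GTC ATA CGT TTC TCG TTA ATT ACT AGC GGT GCA TGA AGA CCC TAT AGT AAG ACA TGA — no ATG→stop ORF.
Longest: frame +3, positions 3–35, 33 nt = 11 codons = 10 aa. → 33 nucleotides.

33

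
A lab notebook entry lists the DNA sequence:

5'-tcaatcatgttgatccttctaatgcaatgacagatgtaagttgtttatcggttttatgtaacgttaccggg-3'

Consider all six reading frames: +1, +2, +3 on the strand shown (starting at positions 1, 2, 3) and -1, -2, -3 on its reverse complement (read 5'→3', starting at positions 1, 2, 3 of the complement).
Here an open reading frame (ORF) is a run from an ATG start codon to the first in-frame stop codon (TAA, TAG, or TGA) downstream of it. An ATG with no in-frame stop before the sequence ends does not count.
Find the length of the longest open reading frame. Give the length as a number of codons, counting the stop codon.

Reverse complement (5'→3'): CCCGGTAACGTTACATAAAACCGATAAACAACTTACATCTGTCATTGCATTAGAAGGATCAACATGATTGA
Frame +1: TCA ATC ATG TTG ATC CTT CTA ATG CAA TGA CAG ATG TAA GTT GTT TAT CGG TTT TAT GTA ACG TTA CCG — ATG at 7, stop TGA at 28 → 24 nt; ATG at 22, stop TGA at 28 → 9 nt; ATG at 34, stop TAA at 37 → 6 nt.
Frame +2: CAA TCA TGT TGA TCC TTC TAA TGC AAT GAC AGA TGT AAG TTG TTT ATC GGT TTT ATG TAA CGT TAC CGG — ATG at 56, stop TAA at 59 → 6 nt.
Frame +3: AAT CAT GTT GAT CCT TCT AAT GCA ATG ACA GAT GTA AGT TGT TTA TCG GTT TTA TGT AAC GTT ACC GGG — no ATG→stop ORF.
Frame -1: CCC GGT AAC GTT ACA TAA AAC CGA TAA ACA ACT TAC ATC TGT CAT TGC ATT AGA AGG ATC AAC ATG ATT — no ATG→stop ORF.
Frame -2: CCG GTA ACG TTA CAT AAA ACC GAT AAA CAA CTT ACA TCT GTC ATT GCA TTA GAA GGA TCA ACA TGA TTG — no ATG→stop ORF.
Frame -3: CGG TAA CGT TAC ATA AAA CCG ATA AAC AAC TTA CAT CTG TCA TTG CAT TAG AAG GAT CAA CAT GAT TGA — no ATG→stop ORF.
Longest: frame +1, positions 7–30, 24 nt = 8 codons = 7 aa. → 8 codons.

8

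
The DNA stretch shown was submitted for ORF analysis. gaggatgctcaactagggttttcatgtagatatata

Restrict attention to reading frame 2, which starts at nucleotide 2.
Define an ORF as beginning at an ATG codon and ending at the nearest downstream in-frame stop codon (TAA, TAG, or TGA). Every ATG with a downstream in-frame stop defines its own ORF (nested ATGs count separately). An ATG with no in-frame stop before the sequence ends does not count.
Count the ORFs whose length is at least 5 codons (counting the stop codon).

Frame 2: AGG ATG CTC AAC TAG GGT TTT CAT GTA GAT ATA — ATG at 5, stop TAG at 14 → 12 nt.
No ORF reaches 5 codons. Count = 0.

0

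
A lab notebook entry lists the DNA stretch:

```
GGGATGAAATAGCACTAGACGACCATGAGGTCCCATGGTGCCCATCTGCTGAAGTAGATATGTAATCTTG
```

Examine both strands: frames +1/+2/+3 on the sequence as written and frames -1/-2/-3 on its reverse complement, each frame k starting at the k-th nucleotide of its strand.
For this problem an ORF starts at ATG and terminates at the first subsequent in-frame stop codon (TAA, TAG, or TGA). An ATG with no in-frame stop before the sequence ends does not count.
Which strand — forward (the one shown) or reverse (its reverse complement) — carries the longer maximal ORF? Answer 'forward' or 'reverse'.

Reverse complement (5'→3'): CAAGATTACATATCTACTTCAGCAGATGGGCACCATGGGACCTCATGGTCGTCTAGTGCTATTTCATCCC
Frame +1: GGG ATG AAA TAG CAC TAG ACG ACC ATG AGG TCC CAT GGT GCC CAT CTG CTG AAG TAG ATA TGT AAT CTT — ATG at 4, stop TAG at 10 → 9 nt; ATG at 25, stop TAG at 55 → 33 nt.
Frame +2: GGA TGA AAT AGC ACT AGA CGA CCA TGA GGT CCC ATG GTG CCC ATC TGC TGA AGT AGA TAT GTA ATC TTG — ATG at 35, stop TGA at 50 → 18 nt.
Frame +3: GAT GAA ATA GCA CTA GAC GAC CAT GAG GTC CCA TGG TGC CCA TCT GCT GAA GTA GAT ATG TAA TCT — ATG at 60, stop TAA at 63 → 6 nt.
Frame -1: CAA GAT TAC ATA TCT ACT TCA GCA GAT GGG CAC CAT GGG ACC TCA TGG TCG TCT AGT GCT ATT TCA TCC — no ATG→stop ORF.
Frame -2: AAG ATT ACA TAT CTA CTT CAG CAG ATG GGC ACC ATG GGA CCT CAT GGT CGT CTA GTG CTA TTT CAT CCC — no ATG→stop ORF.
Frame -3: AGA TTA CAT ATC TAC TTC AGC AGA TGG GCA CCA TGG GAC CTC ATG GTC GTC TAG TGC TAT TTC ATC — ATG at 45, stop TAG at 54 → 12 nt.
Forward-strand max 33 nt; reverse-strand max 12 nt. The forward strand has the longer ORF.

forward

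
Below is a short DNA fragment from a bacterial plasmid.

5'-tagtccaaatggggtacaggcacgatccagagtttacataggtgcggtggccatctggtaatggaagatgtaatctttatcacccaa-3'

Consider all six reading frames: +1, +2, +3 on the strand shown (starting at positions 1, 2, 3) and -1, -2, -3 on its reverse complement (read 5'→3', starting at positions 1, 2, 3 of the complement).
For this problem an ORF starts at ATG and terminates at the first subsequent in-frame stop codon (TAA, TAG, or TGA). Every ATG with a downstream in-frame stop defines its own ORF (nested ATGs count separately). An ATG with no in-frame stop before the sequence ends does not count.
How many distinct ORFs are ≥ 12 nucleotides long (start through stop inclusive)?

Reverse complement (5'→3'): TTGGGTGATAAAGATTACATCTTCCATTACCAGATGGCCACCGCACCTATGTAAACTCTGGATCGTGCCTGTACCCCATTTGGACTA
Frame +1: TAG TCC AAA TGG GGT ACA GGC ACG ATC CAG AGT TTA CAT AGG TGC GGT GGC CAT CTG GTA ATG GAA GAT GTA ATC TTT ATC ACC CAA — no ATG→stop ORF.
Frame +2: AGT CCA AAT GGG GTA CAG GCA CGA TCC AGA GTT TAC ATA GGT GCG GTG GCC ATC TGG TAA TGG AAG ATG TAA TCT TTA TCA CCC — ATG at 68, stop TAA at 71 → 6 nt.
Frame +3: GTC CAA ATG GGG TAC AGG CAC GAT CCA GAG TTT ACA TAG GTG CGG TGG CCA TCT GGT AAT GGA AGA TGT AAT CTT TAT CAC CCA — ATG at 9, stop TAG at 39 → 33 nt.
Frame -1: TTG GGT GAT AAA GAT TAC ATC TTC CAT TAC CAG ATG GCC ACC GCA CCT ATG TAA ACT CTG GAT CGT GCC TGT ACC CCA TTT GGA CTA — ATG at 34, stop TAA at 52 → 21 nt; ATG at 49, stop TAA at 52 → 6 nt.
Frame -2: TGG GTG ATA AAG ATT ACA TCT TCC ATT ACC AGA TGG CCA CCG CAC CTA TGT AAA CTC TGG ATC GTG CCT GTA CCC CAT TTG GAC — no ATG→stop ORF.
Frame -3: GGG TGA TAA AGA TTA CAT CTT CCA TTA CCA GAT GGC CAC CGC ACC TAT GTA AAC TCT GGA TCG TGC CTG TAC CCC ATT TGG ACT — no ATG→stop ORF.
ORFs ≥ 12 nucleotides: frame +3 9–41 (33 nucleotides), frame -1 34–54 (21 nucleotides). Count = 2.

2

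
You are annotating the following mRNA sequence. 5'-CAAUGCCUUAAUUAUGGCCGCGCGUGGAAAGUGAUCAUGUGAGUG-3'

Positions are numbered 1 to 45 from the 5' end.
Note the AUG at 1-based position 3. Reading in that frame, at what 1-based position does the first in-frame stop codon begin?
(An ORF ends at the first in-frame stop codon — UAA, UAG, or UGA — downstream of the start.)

9

Codons from position 3: AUG (3–5), CCU (6–8), UAA (9–11).
UAA is a stop codon; it begins at position 9.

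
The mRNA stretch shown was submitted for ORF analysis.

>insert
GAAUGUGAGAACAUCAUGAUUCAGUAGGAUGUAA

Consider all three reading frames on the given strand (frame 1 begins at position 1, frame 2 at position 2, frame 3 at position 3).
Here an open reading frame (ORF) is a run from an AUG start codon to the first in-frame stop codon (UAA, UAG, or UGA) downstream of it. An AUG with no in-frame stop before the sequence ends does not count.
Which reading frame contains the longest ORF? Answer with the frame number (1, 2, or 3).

1

Frame 1: GAA UGU GAG AAC AUC AUG AUU CAG UAG GAU GUA — AUG at 16, stop UAG at 25 → 12 nt.
Frame 2: AAU GUG AGA ACA UCA UGA UUC AGU AGG AUG UAA — AUG at 29, stop UAA at 32 → 6 nt.
Frame 3: AUG UGA GAA CAU CAU GAU UCA GUA GGA UGU — AUG at 3, stop UGA at 6 → 6 nt.
Longest ORF is 12 nt in frame 1 (positions 16–27).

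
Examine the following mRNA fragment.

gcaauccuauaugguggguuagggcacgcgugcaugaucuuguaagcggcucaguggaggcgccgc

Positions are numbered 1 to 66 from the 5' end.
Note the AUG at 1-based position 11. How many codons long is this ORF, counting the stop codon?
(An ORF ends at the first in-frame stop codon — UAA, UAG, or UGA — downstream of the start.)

Codons from position 11: AUG (11–13), GUG (14–16), GGU (17–19), UAG (20–22).
UAG is the first in-frame stop; that's 4 codons including the stop.

4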